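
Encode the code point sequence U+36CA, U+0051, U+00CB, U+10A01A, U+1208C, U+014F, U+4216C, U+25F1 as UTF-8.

U+36CA: 3-byte form → E3 9B 8A.
U+0051: 1-byte form → 51.
U+00CB: 2-byte form → C3 8B.
U+10A01A: 4-byte form → F4 8A 80 9A.
U+1208C: 4-byte form → F0 92 82 8C.
U+014F: 2-byte form → C5 8F.
U+4216C: 4-byte form → F1 82 85 AC.
U+25F1: 3-byte form → E2 97 B1.
Concatenated (23 bytes): E3 9B 8A 51 C3 8B F4 8A 80 9A F0 92 82 8C C5 8F F1 82 85 AC E2 97 B1.

E3 9B 8A 51 C3 8B F4 8A 80 9A F0 92 82 8C C5 8F F1 82 85 AC E2 97 B1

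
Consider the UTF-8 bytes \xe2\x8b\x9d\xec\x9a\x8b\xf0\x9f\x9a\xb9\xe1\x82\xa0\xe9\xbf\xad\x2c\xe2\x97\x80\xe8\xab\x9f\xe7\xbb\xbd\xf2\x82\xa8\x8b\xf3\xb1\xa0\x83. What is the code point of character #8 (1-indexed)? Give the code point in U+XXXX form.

U+8ADF

Offset 0: leading byte 0xE2 = 11100010 → 3-byte char #1 = E2 8B 9D.
Offset 3: leading byte 0xEC = 11101100 → 3-byte char #2 = EC 9A 8B.
Offset 6: leading byte 0xF0 = 11110000 → 4-byte char #3 = F0 9F 9A B9.
Offset 10: leading byte 0xE1 = 11100001 → 3-byte char #4 = E1 82 A0.
Offset 13: leading byte 0xE9 = 11101001 → 3-byte char #5 = E9 BF AD.
Offset 16: leading byte 0x2C = 00101100 → 1-byte char #6 = 2C.
Offset 17: leading byte 0xE2 = 11100010 → 3-byte char #7 = E2 97 80.
Offset 20: leading byte 0xE8 = 11101000 → 3-byte char #8 = E8 AB 9F.
Leading byte 0xE8 = 11101000 matches 1110xxxx → 3-byte sequence.
Byte 1: 0xE8 = 11101000, payload 1000 (4 bits).
Byte 2: 0xAB = 10101011 (10xxxxxx ✓), payload 101011.
Byte 3: 0x9F = 10011111 (10xxxxxx ✓), payload 011111.
Concatenate: 1000101011011111 = 0x8ADF (16 bits → U+8ADF).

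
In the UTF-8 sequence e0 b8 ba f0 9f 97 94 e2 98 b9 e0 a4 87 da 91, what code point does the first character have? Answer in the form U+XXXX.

U+0E3A

Offset 0: leading byte 0xE0 = 11100000 → 3-byte char #1 = E0 B8 BA.
Leading byte 0xE0 = 11100000 matches 1110xxxx → 3-byte sequence.
Byte 1: 0xE0 = 11100000, payload 0000 (4 bits).
Byte 2: 0xB8 = 10111000 (10xxxxxx ✓), payload 111000.
Byte 3: 0xBA = 10111010 (10xxxxxx ✓), payload 111010.
Concatenate: 0000111000111010 = 0xE3A (16 bits → U+0E3A).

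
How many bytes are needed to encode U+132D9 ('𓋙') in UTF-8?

U+132D9 = 0x132D9. UTF-8 uses 1 byte below 0x80, 2 below 0x800, 3 below 0x10000, 4 up to 0x10FFFF. 0x132D9 is in U+10000–U+10FFFF → 4 bytes.

4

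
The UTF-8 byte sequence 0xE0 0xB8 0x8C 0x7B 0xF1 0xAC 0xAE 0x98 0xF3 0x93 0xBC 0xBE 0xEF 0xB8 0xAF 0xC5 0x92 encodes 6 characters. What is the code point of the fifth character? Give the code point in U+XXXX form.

U+FE2F

Offset 0: leading byte 0xE0 = 11100000 → 3-byte char #1 = E0 B8 8C.
Offset 3: leading byte 0x7B = 01111011 → 1-byte char #2 = 7B.
Offset 4: leading byte 0xF1 = 11110001 → 4-byte char #3 = F1 AC AE 98.
Offset 8: leading byte 0xF3 = 11110011 → 4-byte char #4 = F3 93 BC BE.
Offset 12: leading byte 0xEF = 11101111 → 3-byte char #5 = EF B8 AF.
Leading byte 0xEF = 11101111 matches 1110xxxx → 3-byte sequence.
Byte 1: 0xEF = 11101111, payload 1111 (4 bits).
Byte 2: 0xB8 = 10111000 (10xxxxxx ✓), payload 111000.
Byte 3: 0xAF = 10101111 (10xxxxxx ✓), payload 101111.
Concatenate: 1111111000101111 = 0xFE2F (16 bits → U+FE2F).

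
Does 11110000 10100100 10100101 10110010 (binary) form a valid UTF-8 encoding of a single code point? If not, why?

valid

Leading byte 0xF0 = 11110000 → 4-byte form.
Continuation bytes 0xA4=10100100, 0xA5=10100101, 0xB2=10110010 all match 10xxxxxx.
Decoded value 0x24972 is ≥ 0x10000 (shortest form) and not a surrogate.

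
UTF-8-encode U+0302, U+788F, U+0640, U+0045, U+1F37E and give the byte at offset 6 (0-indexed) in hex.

0x80

U+0302 → 2-byte form CC 82 at offsets 0–1.
U+788F → 3-byte form E7 A2 8F at offsets 2–4.
U+0640 → 2-byte form D9 80 at offsets 5–6.
Offset 6 falls in char 3's range; it's byte 2 of D9 80 = 0x80.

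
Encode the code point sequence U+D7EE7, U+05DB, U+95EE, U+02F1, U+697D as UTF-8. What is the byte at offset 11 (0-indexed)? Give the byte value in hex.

U+D7EE7 → 4-byte form F3 97 BB A7 at offsets 0–3.
U+05DB → 2-byte form D7 9B at offsets 4–5.
U+95EE → 3-byte form E9 97 AE at offsets 6–8.
U+02F1 → 2-byte form CB B1 at offsets 9–10.
U+697D → 3-byte form E6 A5 BD at offsets 11–13.
Offset 11 falls in char 5's range; it's byte 1 of E6 A5 BD = 0xE6.

0xE6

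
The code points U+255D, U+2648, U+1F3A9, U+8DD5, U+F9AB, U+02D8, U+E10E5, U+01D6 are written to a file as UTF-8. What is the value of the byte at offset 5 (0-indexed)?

U+255D → 3-byte form E2 95 9D at offsets 0–2.
U+2648 → 3-byte form E2 99 88 at offsets 3–5.
Offset 5 falls in char 2's range; it's byte 3 of E2 99 88 = 0x88.

0x88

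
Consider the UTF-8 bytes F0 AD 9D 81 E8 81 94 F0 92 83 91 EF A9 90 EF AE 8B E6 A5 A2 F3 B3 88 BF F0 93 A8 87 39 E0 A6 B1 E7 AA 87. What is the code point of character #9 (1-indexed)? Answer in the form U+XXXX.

U+0039

Offset 0: leading byte 0xF0 = 11110000 → 4-byte char #1 = F0 AD 9D 81.
Offset 4: leading byte 0xE8 = 11101000 → 3-byte char #2 = E8 81 94.
Offset 7: leading byte 0xF0 = 11110000 → 4-byte char #3 = F0 92 83 91.
Offset 11: leading byte 0xEF = 11101111 → 3-byte char #4 = EF A9 90.
Offset 14: leading byte 0xEF = 11101111 → 3-byte char #5 = EF AE 8B.
Offset 17: leading byte 0xE6 = 11100110 → 3-byte char #6 = E6 A5 A2.
Offset 20: leading byte 0xF3 = 11110011 → 4-byte char #7 = F3 B3 88 BF.
Offset 24: leading byte 0xF0 = 11110000 → 4-byte char #8 = F0 93 A8 87.
Offset 28: leading byte 0x39 = 00111001 → 1-byte char #9 = 39.
Leading byte 0x39 = 00111001 matches 0xxxxxxx → 1-byte sequence.
Byte 1: 0x39 = 00111001, payload 0111001 (7 bits).
Concatenate: 0111001 = 0x39 (7 bits → U+0039).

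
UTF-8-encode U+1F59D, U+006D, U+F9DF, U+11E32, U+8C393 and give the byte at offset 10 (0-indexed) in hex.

U+1F59D → 4-byte form F0 9F 96 9D at offsets 0–3.
U+006D → 1-byte form 6D at offsets 4–4.
U+F9DF → 3-byte form EF A7 9F at offsets 5–7.
U+11E32 → 4-byte form F0 91 B8 B2 at offsets 8–11.
Offset 10 falls in char 4's range; it's byte 3 of F0 91 B8 B2 = 0xB8.

0xB8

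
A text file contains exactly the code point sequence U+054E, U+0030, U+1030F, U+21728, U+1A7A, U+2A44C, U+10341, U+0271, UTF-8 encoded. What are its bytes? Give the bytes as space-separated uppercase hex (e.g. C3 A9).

D5 8E 30 F0 90 8C 8F F0 A1 9C A8 E1 A9 BA F0 AA 91 8C F0 90 8D 81 C9 B1

U+054E: 2-byte form → D5 8E.
U+0030: 1-byte form → 30.
U+1030F: 4-byte form → F0 90 8C 8F.
U+21728: 4-byte form → F0 A1 9C A8.
U+1A7A: 3-byte form → E1 A9 BA.
U+2A44C: 4-byte form → F0 AA 91 8C.
U+10341: 4-byte form → F0 90 8D 81.
U+0271: 2-byte form → C9 B1.
Concatenated (24 bytes): D5 8E 30 F0 90 8C 8F F0 A1 9C A8 E1 A9 BA F0 AA 91 8C F0 90 8D 81 C9 B1.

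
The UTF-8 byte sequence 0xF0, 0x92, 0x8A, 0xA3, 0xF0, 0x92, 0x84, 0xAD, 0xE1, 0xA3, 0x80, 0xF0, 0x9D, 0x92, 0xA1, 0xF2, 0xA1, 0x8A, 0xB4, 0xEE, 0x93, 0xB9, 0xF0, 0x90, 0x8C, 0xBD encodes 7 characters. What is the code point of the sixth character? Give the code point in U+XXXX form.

Offset 0: leading byte 0xF0 = 11110000 → 4-byte char #1 = F0 92 8A A3.
Offset 4: leading byte 0xF0 = 11110000 → 4-byte char #2 = F0 92 84 AD.
Offset 8: leading byte 0xE1 = 11100001 → 3-byte char #3 = E1 A3 80.
Offset 11: leading byte 0xF0 = 11110000 → 4-byte char #4 = F0 9D 92 A1.
Offset 15: leading byte 0xF2 = 11110010 → 4-byte char #5 = F2 A1 8A B4.
Offset 19: leading byte 0xEE = 11101110 → 3-byte char #6 = EE 93 B9.
Leading byte 0xEE = 11101110 matches 1110xxxx → 3-byte sequence.
Byte 1: 0xEE = 11101110, payload 1110 (4 bits).
Byte 2: 0x93 = 10010011 (10xxxxxx ✓), payload 010011.
Byte 3: 0xB9 = 10111001 (10xxxxxx ✓), payload 111001.
Concatenate: 1110010011111001 = 0xE4F9 (16 bits → U+E4F9).

U+E4F9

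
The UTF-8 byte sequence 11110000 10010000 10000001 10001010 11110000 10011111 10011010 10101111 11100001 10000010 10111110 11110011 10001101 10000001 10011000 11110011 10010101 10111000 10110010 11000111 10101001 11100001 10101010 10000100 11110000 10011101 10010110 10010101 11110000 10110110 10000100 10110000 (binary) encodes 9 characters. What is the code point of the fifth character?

Offset 0: leading byte 0xF0 = 11110000 → 4-byte char #1 = F0 90 81 8A.
Offset 4: leading byte 0xF0 = 11110000 → 4-byte char #2 = F0 9F 9A AF.
Offset 8: leading byte 0xE1 = 11100001 → 3-byte char #3 = E1 82 BE.
Offset 11: leading byte 0xF3 = 11110011 → 4-byte char #4 = F3 8D 81 98.
Offset 15: leading byte 0xF3 = 11110011 → 4-byte char #5 = F3 95 B8 B2.
Leading byte 0xF3 = 11110011 matches 11110xxx → 4-byte sequence.
Byte 1: 0xF3 = 11110011, payload 011 (3 bits).
Byte 2: 0x95 = 10010101 (10xxxxxx ✓), payload 010101.
Byte 3: 0xB8 = 10111000 (10xxxxxx ✓), payload 111000.
Byte 4: 0xB2 = 10110010 (10xxxxxx ✓), payload 110010.
Concatenate: 011010101111000110010 = 0xD5E32 (21 bits → U+D5E32).

U+D5E32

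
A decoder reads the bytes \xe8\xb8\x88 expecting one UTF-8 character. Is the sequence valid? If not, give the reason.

Leading byte 0xE8 = 11101000 → 3-byte form.
Continuation bytes 0xB8=10111000, 0x88=10001000 all match 10xxxxxx.
Decoded value 0x8E08 is ≥ 0x800 (shortest form) and not a surrogate.

valid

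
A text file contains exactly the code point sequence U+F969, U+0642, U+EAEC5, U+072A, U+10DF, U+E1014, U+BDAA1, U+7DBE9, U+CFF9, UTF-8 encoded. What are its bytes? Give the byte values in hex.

EF A5 A9 D9 82 F3 AA BB 85 DC AA E1 83 9F F3 A1 80 94 F2 BD AA A1 F1 BD AF A9 EC BF B9

U+F969: 3-byte form → EF A5 A9.
U+0642: 2-byte form → D9 82.
U+EAEC5: 4-byte form → F3 AA BB 85.
U+072A: 2-byte form → DC AA.
U+10DF: 3-byte form → E1 83 9F.
U+E1014: 4-byte form → F3 A1 80 94.
U+BDAA1: 4-byte form → F2 BD AA A1.
U+7DBE9: 4-byte form → F1 BD AF A9.
U+CFF9: 3-byte form → EC BF B9.
Concatenated (29 bytes): EF A5 A9 D9 82 F3 AA BB 85 DC AA E1 83 9F F3 A1 80 94 F2 BD AA A1 F1 BD AF A9 EC BF B9.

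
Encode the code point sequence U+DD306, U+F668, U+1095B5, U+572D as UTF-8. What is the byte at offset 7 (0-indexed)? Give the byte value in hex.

U+DD306 → 4-byte form F3 9D 8C 86 at offsets 0–3.
U+F668 → 3-byte form EF 99 A8 at offsets 4–6.
U+1095B5 → 4-byte form F4 89 96 B5 at offsets 7–10.
Offset 7 falls in char 3's range; it's byte 1 of F4 89 96 B5 = 0xF4.

0xF4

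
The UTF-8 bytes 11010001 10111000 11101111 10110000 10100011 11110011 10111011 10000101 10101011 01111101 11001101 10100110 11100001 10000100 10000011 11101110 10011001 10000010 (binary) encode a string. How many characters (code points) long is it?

Byte at offset 0: 0xD1 = 11010001 → 2-byte char (#1). Advance 2.
Byte at offset 2: 0xEF = 11101111 → 3-byte char (#2). Advance 3.
Byte at offset 5: 0xF3 = 11110011 → 4-byte char (#3). Advance 4.
Byte at offset 9: 0x7D = 01111101 → 1-byte char (#4). Advance 1.
Byte at offset 10: 0xCD = 11001101 → 2-byte char (#5). Advance 2.
Byte at offset 12: 0xE1 = 11100001 → 3-byte char (#6). Advance 3.
Byte at offset 15: 0xEE = 11101110 → 3-byte char (#7). Advance 3.
Reached end at offset 18 after 7 code points.

7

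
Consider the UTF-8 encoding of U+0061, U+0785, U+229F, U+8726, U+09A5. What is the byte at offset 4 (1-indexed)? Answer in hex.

1-indexed offset 4 is 0-indexed offset 3.
U+0061 → 1-byte form 61 at offsets 0–0.
U+0785 → 2-byte form DE 85 at offsets 1–2.
U+229F → 3-byte form E2 8A 9F at offsets 3–5.
Offset 3 falls in char 3's range; it's byte 1 of E2 8A 9F = 0xE2.

0xE2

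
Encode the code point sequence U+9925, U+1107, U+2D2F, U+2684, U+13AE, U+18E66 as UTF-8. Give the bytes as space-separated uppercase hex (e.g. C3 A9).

E9 A4 A5 E1 84 87 E2 B4 AF E2 9A 84 E1 8E AE F0 98 B9 A6

U+9925: 3-byte form → E9 A4 A5.
U+1107: 3-byte form → E1 84 87.
U+2D2F: 3-byte form → E2 B4 AF.
U+2684: 3-byte form → E2 9A 84.
U+13AE: 3-byte form → E1 8E AE.
U+18E66: 4-byte form → F0 98 B9 A6.
Concatenated (19 bytes): E9 A4 A5 E1 84 87 E2 B4 AF E2 9A 84 E1 8E AE F0 98 B9 A6.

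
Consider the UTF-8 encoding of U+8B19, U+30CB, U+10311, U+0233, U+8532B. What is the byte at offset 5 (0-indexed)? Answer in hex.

U+8B19 → 3-byte form E8 AC 99 at offsets 0–2.
U+30CB → 3-byte form E3 83 8B at offsets 3–5.
Offset 5 falls in char 2's range; it's byte 3 of E3 83 8B = 0x8B.

0x8B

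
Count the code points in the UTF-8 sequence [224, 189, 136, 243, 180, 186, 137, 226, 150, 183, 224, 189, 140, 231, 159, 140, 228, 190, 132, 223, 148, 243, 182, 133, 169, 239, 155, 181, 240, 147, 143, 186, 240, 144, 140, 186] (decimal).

Byte at offset 0: 0xE0 = 11100000 → 3-byte char (#1). Advance 3.
Byte at offset 3: 0xF3 = 11110011 → 4-byte char (#2). Advance 4.
Byte at offset 7: 0xE2 = 11100010 → 3-byte char (#3). Advance 3.
Byte at offset 10: 0xE0 = 11100000 → 3-byte char (#4). Advance 3.
Byte at offset 13: 0xE7 = 11100111 → 3-byte char (#5). Advance 3.
Byte at offset 16: 0xE4 = 11100100 → 3-byte char (#6). Advance 3.
Byte at offset 19: 0xDF = 11011111 → 2-byte char (#7). Advance 2.
Byte at offset 21: 0xF3 = 11110011 → 4-byte char (#8). Advance 4.
Byte at offset 25: 0xEF = 11101111 → 3-byte char (#9). Advance 3.
Byte at offset 28: 0xF0 = 11110000 → 4-byte char (#10). Advance 4.
Byte at offset 32: 0xF0 = 11110000 → 4-byte char (#11). Advance 4.
Reached end at offset 36 after 11 code points.

11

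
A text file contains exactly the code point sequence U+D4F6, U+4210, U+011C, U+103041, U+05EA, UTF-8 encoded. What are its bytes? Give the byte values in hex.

ED 93 B6 E4 88 90 C4 9C F4 83 81 81 D7 AA

U+D4F6: 3-byte form → ED 93 B6.
U+4210: 3-byte form → E4 88 90.
U+011C: 2-byte form → C4 9C.
U+103041: 4-byte form → F4 83 81 81.
U+05EA: 2-byte form → D7 AA.
Concatenated (14 bytes): ED 93 B6 E4 88 90 C4 9C F4 83 81 81 D7 AA.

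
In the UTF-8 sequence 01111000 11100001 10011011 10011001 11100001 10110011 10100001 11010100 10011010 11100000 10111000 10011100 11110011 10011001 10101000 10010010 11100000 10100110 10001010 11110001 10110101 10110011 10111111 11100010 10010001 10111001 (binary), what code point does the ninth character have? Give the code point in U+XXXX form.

U+2479

Offset 0: leading byte 0x78 = 01111000 → 1-byte char #1 = 78.
Offset 1: leading byte 0xE1 = 11100001 → 3-byte char #2 = E1 9B 99.
Offset 4: leading byte 0xE1 = 11100001 → 3-byte char #3 = E1 B3 A1.
Offset 7: leading byte 0xD4 = 11010100 → 2-byte char #4 = D4 9A.
Offset 9: leading byte 0xE0 = 11100000 → 3-byte char #5 = E0 B8 9C.
Offset 12: leading byte 0xF3 = 11110011 → 4-byte char #6 = F3 99 A8 92.
Offset 16: leading byte 0xE0 = 11100000 → 3-byte char #7 = E0 A6 8A.
Offset 19: leading byte 0xF1 = 11110001 → 4-byte char #8 = F1 B5 B3 BF.
Offset 23: leading byte 0xE2 = 11100010 → 3-byte char #9 = E2 91 B9.
Leading byte 0xE2 = 11100010 matches 1110xxxx → 3-byte sequence.
Byte 1: 0xE2 = 11100010, payload 0010 (4 bits).
Byte 2: 0x91 = 10010001 (10xxxxxx ✓), payload 010001.
Byte 3: 0xB9 = 10111001 (10xxxxxx ✓), payload 111001.
Concatenate: 0010010001111001 = 0x2479 (16 bits → U+2479).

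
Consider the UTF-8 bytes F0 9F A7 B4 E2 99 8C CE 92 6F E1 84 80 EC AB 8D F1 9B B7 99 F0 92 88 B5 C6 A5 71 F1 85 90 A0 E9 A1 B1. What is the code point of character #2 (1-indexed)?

Offset 0: leading byte 0xF0 = 11110000 → 4-byte char #1 = F0 9F A7 B4.
Offset 4: leading byte 0xE2 = 11100010 → 3-byte char #2 = E2 99 8C.
Leading byte 0xE2 = 11100010 matches 1110xxxx → 3-byte sequence.
Byte 1: 0xE2 = 11100010, payload 0010 (4 bits).
Byte 2: 0x99 = 10011001 (10xxxxxx ✓), payload 011001.
Byte 3: 0x8C = 10001100 (10xxxxxx ✓), payload 001100.
Concatenate: 0010011001001100 = 0x264C (16 bits → U+264C).

U+264C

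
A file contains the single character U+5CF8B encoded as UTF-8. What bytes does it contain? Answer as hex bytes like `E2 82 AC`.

F1 9C BE 8B

U+5CF8B = 0x5CF8B = 380811 decimal. In range U+10000–U+10FFFF → 4-byte form: 11110xxx 10xxxxxx 10xxxxxx 10xxxxxx.
Binary (21 bits): 001011100111110001011.
Split 3+6+6+6: 001 | 011100 | 111110 | 001011.
Byte 1: 11110001 = 0xF1.
Byte 2: 10011100 = 0x9C.
Byte 3: 10111110 = 0xBE.
Byte 4: 10001011 = 0x8B.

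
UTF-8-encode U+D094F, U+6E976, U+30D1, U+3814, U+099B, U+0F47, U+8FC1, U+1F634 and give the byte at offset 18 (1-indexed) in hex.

1-indexed offset 18 is 0-indexed offset 17.
U+D094F → 4-byte form F3 90 A5 8F at offsets 0–3.
U+6E976 → 4-byte form F1 AE A5 B6 at offsets 4–7.
U+30D1 → 3-byte form E3 83 91 at offsets 8–10.
U+3814 → 3-byte form E3 A0 94 at offsets 11–13.
U+099B → 3-byte form E0 A6 9B at offsets 14–16.
U+0F47 → 3-byte form E0 BD 87 at offsets 17–19.
Offset 17 falls in char 6's range; it's byte 1 of E0 BD 87 = 0xE0.

0xE0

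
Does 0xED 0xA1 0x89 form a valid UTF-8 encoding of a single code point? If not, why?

Structurally a 3-byte sequence; payload = 0xD849.
But 0xD849 is in U+D800–U+DFFF, the surrogate range. Surrogates are not Unicode scalar values and are forbidden in UTF-8.

invalid (encodes a surrogate (U+D800–U+DFFF))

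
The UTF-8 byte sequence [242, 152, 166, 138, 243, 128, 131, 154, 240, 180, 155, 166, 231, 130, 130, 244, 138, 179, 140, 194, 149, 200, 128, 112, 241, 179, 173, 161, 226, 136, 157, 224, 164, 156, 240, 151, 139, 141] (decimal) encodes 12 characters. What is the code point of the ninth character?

Offset 0: leading byte 0xF2 = 11110010 → 4-byte char #1 = F2 98 A6 8A.
Offset 4: leading byte 0xF3 = 11110011 → 4-byte char #2 = F3 80 83 9A.
Offset 8: leading byte 0xF0 = 11110000 → 4-byte char #3 = F0 B4 9B A6.
Offset 12: leading byte 0xE7 = 11100111 → 3-byte char #4 = E7 82 82.
Offset 15: leading byte 0xF4 = 11110100 → 4-byte char #5 = F4 8A B3 8C.
Offset 19: leading byte 0xC2 = 11000010 → 2-byte char #6 = C2 95.
Offset 21: leading byte 0xC8 = 11001000 → 2-byte char #7 = C8 80.
Offset 23: leading byte 0x70 = 01110000 → 1-byte char #8 = 70.
Offset 24: leading byte 0xF1 = 11110001 → 4-byte char #9 = F1 B3 AD A1.
Leading byte 0xF1 = 11110001 matches 11110xxx → 4-byte sequence.
Byte 1: 0xF1 = 11110001, payload 001 (3 bits).
Byte 2: 0xB3 = 10110011 (10xxxxxx ✓), payload 110011.
Byte 3: 0xAD = 10101101 (10xxxxxx ✓), payload 101101.
Byte 4: 0xA1 = 10100001 (10xxxxxx ✓), payload 100001.
Concatenate: 001110011101101100001 = 0x73B61 (21 bits → U+73B61).

U+73B61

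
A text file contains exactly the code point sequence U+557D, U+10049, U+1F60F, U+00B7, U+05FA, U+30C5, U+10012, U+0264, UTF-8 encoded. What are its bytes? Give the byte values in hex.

U+557D: 3-byte form → E5 95 BD.
U+10049: 4-byte form → F0 90 81 89.
U+1F60F: 4-byte form → F0 9F 98 8F.
U+00B7: 2-byte form → C2 B7.
U+05FA: 2-byte form → D7 BA.
U+30C5: 3-byte form → E3 83 85.
U+10012: 4-byte form → F0 90 80 92.
U+0264: 2-byte form → C9 A4.
Concatenated (24 bytes): E5 95 BD F0 90 81 89 F0 9F 98 8F C2 B7 D7 BA E3 83 85 F0 90 80 92 C9 A4.

E5 95 BD F0 90 81 89 F0 9F 98 8F C2 B7 D7 BA E3 83 85 F0 90 80 92 C9 A4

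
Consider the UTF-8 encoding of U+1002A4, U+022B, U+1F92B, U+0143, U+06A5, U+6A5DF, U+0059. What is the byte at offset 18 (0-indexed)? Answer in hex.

U+1002A4 → 4-byte form F4 80 8A A4 at offsets 0–3.
U+022B → 2-byte form C8 AB at offsets 4–5.
U+1F92B → 4-byte form F0 9F A4 AB at offsets 6–9.
U+0143 → 2-byte form C5 83 at offsets 10–11.
U+06A5 → 2-byte form DA A5 at offsets 12–13.
U+6A5DF → 4-byte form F1 AA 97 9F at offsets 14–17.
U+0059 → 1-byte form 59 at offsets 18–18.
Offset 18 falls in char 7's range; it's byte 1 of 59 = 0x59.

0x59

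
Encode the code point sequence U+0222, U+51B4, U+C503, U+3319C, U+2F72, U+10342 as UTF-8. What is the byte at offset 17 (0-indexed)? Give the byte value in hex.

0x8D

U+0222 → 2-byte form C8 A2 at offsets 0–1.
U+51B4 → 3-byte form E5 86 B4 at offsets 2–4.
U+C503 → 3-byte form EC 94 83 at offsets 5–7.
U+3319C → 4-byte form F0 B3 86 9C at offsets 8–11.
U+2F72 → 3-byte form E2 BD B2 at offsets 12–14.
U+10342 → 4-byte form F0 90 8D 82 at offsets 15–18.
Offset 17 falls in char 6's range; it's byte 3 of F0 90 8D 82 = 0x8D.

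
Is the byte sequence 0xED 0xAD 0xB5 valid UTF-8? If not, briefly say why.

invalid (encodes a surrogate (U+D800–U+DFFF))

Structurally a 3-byte sequence; payload = 0xDB75.
But 0xDB75 is in U+D800–U+DFFF, the surrogate range. Surrogates are not Unicode scalar values and are forbidden in UTF-8.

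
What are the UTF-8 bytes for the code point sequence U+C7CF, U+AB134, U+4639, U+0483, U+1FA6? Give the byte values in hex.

EC 9F 8F F2 AB 84 B4 E4 98 B9 D2 83 E1 BE A6

U+C7CF: 3-byte form → EC 9F 8F.
U+AB134: 4-byte form → F2 AB 84 B4.
U+4639: 3-byte form → E4 98 B9.
U+0483: 2-byte form → D2 83.
U+1FA6: 3-byte form → E1 BE A6.
Concatenated (15 bytes): EC 9F 8F F2 AB 84 B4 E4 98 B9 D2 83 E1 BE A6.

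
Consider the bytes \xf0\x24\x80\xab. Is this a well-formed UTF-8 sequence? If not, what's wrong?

Leading byte 0xF0 = 11110000 → 4-byte form.
Byte 2 is 0x24 = 00100100, which is not 10xxxxxx — expected a continuation byte.

invalid (non-continuation byte where continuation expected)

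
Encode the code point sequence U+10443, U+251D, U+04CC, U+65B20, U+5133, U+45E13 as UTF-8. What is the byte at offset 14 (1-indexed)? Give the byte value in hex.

1-indexed offset 14 is 0-indexed offset 13.
U+10443 → 4-byte form F0 90 91 83 at offsets 0–3.
U+251D → 3-byte form E2 94 9D at offsets 4–6.
U+04CC → 2-byte form D3 8C at offsets 7–8.
U+65B20 → 4-byte form F1 A5 AC A0 at offsets 9–12.
U+5133 → 3-byte form E5 84 B3 at offsets 13–15.
Offset 13 falls in char 5's range; it's byte 1 of E5 84 B3 = 0xE5.

0xE5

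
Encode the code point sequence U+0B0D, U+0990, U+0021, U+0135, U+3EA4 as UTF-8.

E0 AC 8D E0 A6 90 21 C4 B5 E3 BA A4

U+0B0D: 3-byte form → E0 AC 8D.
U+0990: 3-byte form → E0 A6 90.
U+0021: 1-byte form → 21.
U+0135: 2-byte form → C4 B5.
U+3EA4: 3-byte form → E3 BA A4.
Concatenated (12 bytes): E0 AC 8D E0 A6 90 21 C4 B5 E3 BA A4.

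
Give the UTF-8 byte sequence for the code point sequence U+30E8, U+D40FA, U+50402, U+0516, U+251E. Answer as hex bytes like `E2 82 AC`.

E3 83 A8 F3 94 83 BA F1 90 90 82 D4 96 E2 94 9E

U+30E8: 3-byte form → E3 83 A8.
U+D40FA: 4-byte form → F3 94 83 BA.
U+50402: 4-byte form → F1 90 90 82.
U+0516: 2-byte form → D4 96.
U+251E: 3-byte form → E2 94 9E.
Concatenated (16 bytes): E3 83 A8 F3 94 83 BA F1 90 90 82 D4 96 E2 94 9E.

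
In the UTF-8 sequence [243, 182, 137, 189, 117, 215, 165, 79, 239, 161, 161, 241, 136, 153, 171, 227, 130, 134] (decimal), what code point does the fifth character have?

U+F861

Offset 0: leading byte 0xF3 = 11110011 → 4-byte char #1 = F3 B6 89 BD.
Offset 4: leading byte 0x75 = 01110101 → 1-byte char #2 = 75.
Offset 5: leading byte 0xD7 = 11010111 → 2-byte char #3 = D7 A5.
Offset 7: leading byte 0x4F = 01001111 → 1-byte char #4 = 4F.
Offset 8: leading byte 0xEF = 11101111 → 3-byte char #5 = EF A1 A1.
Leading byte 0xEF = 11101111 matches 1110xxxx → 3-byte sequence.
Byte 1: 0xEF = 11101111, payload 1111 (4 bits).
Byte 2: 0xA1 = 10100001 (10xxxxxx ✓), payload 100001.
Byte 3: 0xA1 = 10100001 (10xxxxxx ✓), payload 100001.
Concatenate: 1111100001100001 = 0xF861 (16 bits → U+F861).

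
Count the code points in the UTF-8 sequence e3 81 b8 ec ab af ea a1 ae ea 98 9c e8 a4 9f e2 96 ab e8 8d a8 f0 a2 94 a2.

Byte at offset 0: 0xE3 = 11100011 → 3-byte char (#1). Advance 3.
Byte at offset 3: 0xEC = 11101100 → 3-byte char (#2). Advance 3.
Byte at offset 6: 0xEA = 11101010 → 3-byte char (#3). Advance 3.
Byte at offset 9: 0xEA = 11101010 → 3-byte char (#4). Advance 3.
Byte at offset 12: 0xE8 = 11101000 → 3-byte char (#5). Advance 3.
Byte at offset 15: 0xE2 = 11100010 → 3-byte char (#6). Advance 3.
Byte at offset 18: 0xE8 = 11101000 → 3-byte char (#7). Advance 3.
Byte at offset 21: 0xF0 = 11110000 → 4-byte char (#8). Advance 4.
Reached end at offset 25 after 8 code points.

8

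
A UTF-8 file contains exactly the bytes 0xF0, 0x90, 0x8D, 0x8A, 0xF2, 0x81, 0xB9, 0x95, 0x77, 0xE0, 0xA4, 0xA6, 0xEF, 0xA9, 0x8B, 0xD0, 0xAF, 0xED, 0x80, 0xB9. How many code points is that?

7

Byte at offset 0: 0xF0 = 11110000 → 4-byte char (#1). Advance 4.
Byte at offset 4: 0xF2 = 11110010 → 4-byte char (#2). Advance 4.
Byte at offset 8: 0x77 = 01110111 → 1-byte char (#3). Advance 1.
Byte at offset 9: 0xE0 = 11100000 → 3-byte char (#4). Advance 3.
Byte at offset 12: 0xEF = 11101111 → 3-byte char (#5). Advance 3.
Byte at offset 15: 0xD0 = 11010000 → 2-byte char (#6). Advance 2.
Byte at offset 17: 0xED = 11101101 → 3-byte char (#7). Advance 3.
Reached end at offset 20 after 7 code points.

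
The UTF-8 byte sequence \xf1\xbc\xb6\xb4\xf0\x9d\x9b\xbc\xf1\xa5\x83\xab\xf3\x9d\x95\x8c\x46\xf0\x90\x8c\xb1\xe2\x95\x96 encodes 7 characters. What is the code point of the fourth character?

U+DD54C

Offset 0: leading byte 0xF1 = 11110001 → 4-byte char #1 = F1 BC B6 B4.
Offset 4: leading byte 0xF0 = 11110000 → 4-byte char #2 = F0 9D 9B BC.
Offset 8: leading byte 0xF1 = 11110001 → 4-byte char #3 = F1 A5 83 AB.
Offset 12: leading byte 0xF3 = 11110011 → 4-byte char #4 = F3 9D 95 8C.
Leading byte 0xF3 = 11110011 matches 11110xxx → 4-byte sequence.
Byte 1: 0xF3 = 11110011, payload 011 (3 bits).
Byte 2: 0x9D = 10011101 (10xxxxxx ✓), payload 011101.
Byte 3: 0x95 = 10010101 (10xxxxxx ✓), payload 010101.
Byte 4: 0x8C = 10001100 (10xxxxxx ✓), payload 001100.
Concatenate: 011011101010101001100 = 0xDD54C (21 bits → U+DD54C).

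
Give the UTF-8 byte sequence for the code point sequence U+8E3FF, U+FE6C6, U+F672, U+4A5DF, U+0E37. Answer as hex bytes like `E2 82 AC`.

U+8E3FF: 4-byte form → F2 8E 8F BF.
U+FE6C6: 4-byte form → F3 BE 9B 86.
U+F672: 3-byte form → EF 99 B2.
U+4A5DF: 4-byte form → F1 8A 97 9F.
U+0E37: 3-byte form → E0 B8 B7.
Concatenated (18 bytes): F2 8E 8F BF F3 BE 9B 86 EF 99 B2 F1 8A 97 9F E0 B8 B7.

F2 8E 8F BF F3 BE 9B 86 EF 99 B2 F1 8A 97 9F E0 B8 B7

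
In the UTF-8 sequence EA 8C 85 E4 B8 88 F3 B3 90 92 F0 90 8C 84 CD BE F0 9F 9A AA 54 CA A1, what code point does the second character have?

Offset 0: leading byte 0xEA = 11101010 → 3-byte char #1 = EA 8C 85.
Offset 3: leading byte 0xE4 = 11100100 → 3-byte char #2 = E4 B8 88.
Leading byte 0xE4 = 11100100 matches 1110xxxx → 3-byte sequence.
Byte 1: 0xE4 = 11100100, payload 0100 (4 bits).
Byte 2: 0xB8 = 10111000 (10xxxxxx ✓), payload 111000.
Byte 3: 0x88 = 10001000 (10xxxxxx ✓), payload 001000.
Concatenate: 0100111000001000 = 0x4E08 (16 bits → U+4E08).

U+4E08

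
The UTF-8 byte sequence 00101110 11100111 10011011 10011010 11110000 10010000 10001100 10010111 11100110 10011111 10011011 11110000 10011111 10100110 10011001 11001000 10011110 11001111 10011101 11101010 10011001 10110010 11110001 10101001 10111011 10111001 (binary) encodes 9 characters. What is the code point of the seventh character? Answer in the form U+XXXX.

U+03DD

Offset 0: leading byte 0x2E = 00101110 → 1-byte char #1 = 2E.
Offset 1: leading byte 0xE7 = 11100111 → 3-byte char #2 = E7 9B 9A.
Offset 4: leading byte 0xF0 = 11110000 → 4-byte char #3 = F0 90 8C 97.
Offset 8: leading byte 0xE6 = 11100110 → 3-byte char #4 = E6 9F 9B.
Offset 11: leading byte 0xF0 = 11110000 → 4-byte char #5 = F0 9F A6 99.
Offset 15: leading byte 0xC8 = 11001000 → 2-byte char #6 = C8 9E.
Offset 17: leading byte 0xCF = 11001111 → 2-byte char #7 = CF 9D.
Leading byte 0xCF = 11001111 matches 110xxxxx → 2-byte sequence.
Byte 1: 0xCF = 11001111, payload 01111 (5 bits).
Byte 2: 0x9D = 10011101 (10xxxxxx ✓), payload 011101.
Concatenate: 01111011101 = 0x3DD (11 bits → U+03DD).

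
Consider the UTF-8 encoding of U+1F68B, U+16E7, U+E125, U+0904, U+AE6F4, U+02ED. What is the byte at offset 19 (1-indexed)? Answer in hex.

1-indexed offset 19 is 0-indexed offset 18.
U+1F68B → 4-byte form F0 9F 9A 8B at offsets 0–3.
U+16E7 → 3-byte form E1 9B A7 at offsets 4–6.
U+E125 → 3-byte form EE 84 A5 at offsets 7–9.
U+0904 → 3-byte form E0 A4 84 at offsets 10–12.
U+AE6F4 → 4-byte form F2 AE 9B B4 at offsets 13–16.
U+02ED → 2-byte form CB AD at offsets 17–18.
Offset 18 falls in char 6's range; it's byte 2 of CB AD = 0xAD.

0xAD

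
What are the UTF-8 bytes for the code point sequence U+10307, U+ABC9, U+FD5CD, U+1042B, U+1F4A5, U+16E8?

F0 90 8C 87 EA AF 89 F3 BD 97 8D F0 90 90 AB F0 9F 92 A5 E1 9B A8

U+10307: 4-byte form → F0 90 8C 87.
U+ABC9: 3-byte form → EA AF 89.
U+FD5CD: 4-byte form → F3 BD 97 8D.
U+1042B: 4-byte form → F0 90 90 AB.
U+1F4A5: 4-byte form → F0 9F 92 A5.
U+16E8: 3-byte form → E1 9B A8.
Concatenated (22 bytes): F0 90 8C 87 EA AF 89 F3 BD 97 8D F0 90 90 AB F0 9F 92 A5 E1 9B A8.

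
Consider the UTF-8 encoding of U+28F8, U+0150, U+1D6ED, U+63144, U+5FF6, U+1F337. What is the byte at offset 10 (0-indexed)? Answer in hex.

0xA3

U+28F8 → 3-byte form E2 A3 B8 at offsets 0–2.
U+0150 → 2-byte form C5 90 at offsets 3–4.
U+1D6ED → 4-byte form F0 9D 9B AD at offsets 5–8.
U+63144 → 4-byte form F1 A3 85 84 at offsets 9–12.
Offset 10 falls in char 4's range; it's byte 2 of F1 A3 85 84 = 0xA3.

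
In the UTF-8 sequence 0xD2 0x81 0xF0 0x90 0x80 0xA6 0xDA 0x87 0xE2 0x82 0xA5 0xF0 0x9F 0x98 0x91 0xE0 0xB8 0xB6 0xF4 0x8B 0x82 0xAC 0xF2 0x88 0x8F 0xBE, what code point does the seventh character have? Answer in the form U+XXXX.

Offset 0: leading byte 0xD2 = 11010010 → 2-byte char #1 = D2 81.
Offset 2: leading byte 0xF0 = 11110000 → 4-byte char #2 = F0 90 80 A6.
Offset 6: leading byte 0xDA = 11011010 → 2-byte char #3 = DA 87.
Offset 8: leading byte 0xE2 = 11100010 → 3-byte char #4 = E2 82 A5.
Offset 11: leading byte 0xF0 = 11110000 → 4-byte char #5 = F0 9F 98 91.
Offset 15: leading byte 0xE0 = 11100000 → 3-byte char #6 = E0 B8 B6.
Offset 18: leading byte 0xF4 = 11110100 → 4-byte char #7 = F4 8B 82 AC.
Leading byte 0xF4 = 11110100 matches 11110xxx → 4-byte sequence.
Byte 1: 0xF4 = 11110100, payload 100 (3 bits).
Byte 2: 0x8B = 10001011 (10xxxxxx ✓), payload 001011.
Byte 3: 0x82 = 10000010 (10xxxxxx ✓), payload 000010.
Byte 4: 0xAC = 10101100 (10xxxxxx ✓), payload 101100.
Concatenate: 100001011000010101100 = 0x10B0AC (21 bits → U+10B0AC).

U+10B0AC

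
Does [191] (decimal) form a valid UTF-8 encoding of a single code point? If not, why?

Byte 0xBF = 10111111 has the form 10xxxxxx — a continuation byte — but there is no preceding leading byte.

invalid (continuation byte with no leading byte)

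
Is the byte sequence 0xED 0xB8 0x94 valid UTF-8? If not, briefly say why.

invalid (encodes a surrogate (U+D800–U+DFFF))

Structurally a 3-byte sequence; payload = 0xDE14.
But 0xDE14 is in U+D800–U+DFFF, the surrogate range. Surrogates are not Unicode scalar values and are forbidden in UTF-8.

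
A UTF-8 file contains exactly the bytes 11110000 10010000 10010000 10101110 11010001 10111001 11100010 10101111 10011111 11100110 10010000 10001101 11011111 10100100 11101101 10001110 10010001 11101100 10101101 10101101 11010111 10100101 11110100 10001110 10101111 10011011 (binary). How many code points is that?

Byte at offset 0: 0xF0 = 11110000 → 4-byte char (#1). Advance 4.
Byte at offset 4: 0xD1 = 11010001 → 2-byte char (#2). Advance 2.
Byte at offset 6: 0xE2 = 11100010 → 3-byte char (#3). Advance 3.
Byte at offset 9: 0xE6 = 11100110 → 3-byte char (#4). Advance 3.
Byte at offset 12: 0xDF = 11011111 → 2-byte char (#5). Advance 2.
Byte at offset 14: 0xED = 11101101 → 3-byte char (#6). Advance 3.
Byte at offset 17: 0xEC = 11101100 → 3-byte char (#7). Advance 3.
Byte at offset 20: 0xD7 = 11010111 → 2-byte char (#8). Advance 2.
Byte at offset 22: 0xF4 = 11110100 → 4-byte char (#9). Advance 4.
Reached end at offset 26 after 9 code points.

9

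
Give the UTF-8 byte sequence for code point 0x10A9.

E1 82 A9

U+10A9 = 0x10A9 = 4265 decimal. In range U+0800–U+FFFF → 3-byte form: 1110xxxx 10xxxxxx 10xxxxxx.
Binary (16 bits): 0001000010101001.
Split 4+6+6: 0001 | 000010 | 101001.
Byte 1: 11100001 = 0xE1.
Byte 2: 10000010 = 0x82.
Byte 3: 10101001 = 0xA9.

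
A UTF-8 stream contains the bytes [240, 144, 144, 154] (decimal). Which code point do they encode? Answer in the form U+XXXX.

Leading byte 0xF0 = 11110000 matches 11110xxx → 4-byte sequence.
Byte 1: 0xF0 = 11110000, payload 000 (3 bits).
Byte 2: 0x90 = 10010000 (10xxxxxx ✓), payload 010000.
Byte 3: 0x90 = 10010000 (10xxxxxx ✓), payload 010000.
Byte 4: 0x9A = 10011010 (10xxxxxx ✓), payload 011010.
Concatenate: 000010000010000011010 = 0x1041A (21 bits → U+1041A).

U+1041A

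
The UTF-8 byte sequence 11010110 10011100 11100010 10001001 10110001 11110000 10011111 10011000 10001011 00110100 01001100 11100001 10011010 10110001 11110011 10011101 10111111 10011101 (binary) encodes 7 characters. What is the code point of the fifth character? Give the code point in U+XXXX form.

U+004C

Offset 0: leading byte 0xD6 = 11010110 → 2-byte char #1 = D6 9C.
Offset 2: leading byte 0xE2 = 11100010 → 3-byte char #2 = E2 89 B1.
Offset 5: leading byte 0xF0 = 11110000 → 4-byte char #3 = F0 9F 98 8B.
Offset 9: leading byte 0x34 = 00110100 → 1-byte char #4 = 34.
Offset 10: leading byte 0x4C = 01001100 → 1-byte char #5 = 4C.
Leading byte 0x4C = 01001100 matches 0xxxxxxx → 1-byte sequence.
Byte 1: 0x4C = 01001100, payload 1001100 (7 bits).
Concatenate: 1001100 = 0x4C (7 bits → U+004C).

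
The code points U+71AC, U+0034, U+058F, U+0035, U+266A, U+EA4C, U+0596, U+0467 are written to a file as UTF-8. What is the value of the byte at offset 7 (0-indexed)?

U+71AC → 3-byte form E7 86 AC at offsets 0–2.
U+0034 → 1-byte form 34 at offsets 3–3.
U+058F → 2-byte form D6 8F at offsets 4–5.
U+0035 → 1-byte form 35 at offsets 6–6.
U+266A → 3-byte form E2 99 AA at offsets 7–9.
Offset 7 falls in char 5's range; it's byte 1 of E2 99 AA = 0xE2.

0xE2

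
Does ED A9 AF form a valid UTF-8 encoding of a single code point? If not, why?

invalid (encodes a surrogate (U+D800–U+DFFF))

Structurally a 3-byte sequence; payload = 0xDA6F.
But 0xDA6F is in U+D800–U+DFFF, the surrogate range. Surrogates are not Unicode scalar values and are forbidden in UTF-8.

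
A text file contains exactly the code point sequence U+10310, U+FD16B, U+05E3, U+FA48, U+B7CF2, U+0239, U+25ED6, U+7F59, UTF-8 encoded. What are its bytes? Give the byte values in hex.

F0 90 8C 90 F3 BD 85 AB D7 A3 EF A9 88 F2 B7 B3 B2 C8 B9 F0 A5 BB 96 E7 BD 99

U+10310: 4-byte form → F0 90 8C 90.
U+FD16B: 4-byte form → F3 BD 85 AB.
U+05E3: 2-byte form → D7 A3.
U+FA48: 3-byte form → EF A9 88.
U+B7CF2: 4-byte form → F2 B7 B3 B2.
U+0239: 2-byte form → C8 B9.
U+25ED6: 4-byte form → F0 A5 BB 96.
U+7F59: 3-byte form → E7 BD 99.
Concatenated (26 bytes): F0 90 8C 90 F3 BD 85 AB D7 A3 EF A9 88 F2 B7 B3 B2 C8 B9 F0 A5 BB 96 E7 BD 99.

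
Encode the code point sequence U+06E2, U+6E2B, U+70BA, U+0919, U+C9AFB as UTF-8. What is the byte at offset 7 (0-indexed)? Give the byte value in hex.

U+06E2 → 2-byte form DB A2 at offsets 0–1.
U+6E2B → 3-byte form E6 B8 AB at offsets 2–4.
U+70BA → 3-byte form E7 82 BA at offsets 5–7.
Offset 7 falls in char 3's range; it's byte 3 of E7 82 BA = 0xBA.

0xBA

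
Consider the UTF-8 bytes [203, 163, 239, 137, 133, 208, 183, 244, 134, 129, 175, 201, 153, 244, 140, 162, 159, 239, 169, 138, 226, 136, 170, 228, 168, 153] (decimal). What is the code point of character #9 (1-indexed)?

U+4A19

Offset 0: leading byte 0xCB = 11001011 → 2-byte char #1 = CB A3.
Offset 2: leading byte 0xEF = 11101111 → 3-byte char #2 = EF 89 85.
Offset 5: leading byte 0xD0 = 11010000 → 2-byte char #3 = D0 B7.
Offset 7: leading byte 0xF4 = 11110100 → 4-byte char #4 = F4 86 81 AF.
Offset 11: leading byte 0xC9 = 11001001 → 2-byte char #5 = C9 99.
Offset 13: leading byte 0xF4 = 11110100 → 4-byte char #6 = F4 8C A2 9F.
Offset 17: leading byte 0xEF = 11101111 → 3-byte char #7 = EF A9 8A.
Offset 20: leading byte 0xE2 = 11100010 → 3-byte char #8 = E2 88 AA.
Offset 23: leading byte 0xE4 = 11100100 → 3-byte char #9 = E4 A8 99.
Leading byte 0xE4 = 11100100 matches 1110xxxx → 3-byte sequence.
Byte 1: 0xE4 = 11100100, payload 0100 (4 bits).
Byte 2: 0xA8 = 10101000 (10xxxxxx ✓), payload 101000.
Byte 3: 0x99 = 10011001 (10xxxxxx ✓), payload 011001.
Concatenate: 0100101000011001 = 0x4A19 (16 bits → U+4A19).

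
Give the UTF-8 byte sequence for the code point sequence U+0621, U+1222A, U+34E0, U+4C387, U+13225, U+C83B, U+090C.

D8 A1 F0 92 88 AA E3 93 A0 F1 8C 8E 87 F0 93 88 A5 EC A0 BB E0 A4 8C

U+0621: 2-byte form → D8 A1.
U+1222A: 4-byte form → F0 92 88 AA.
U+34E0: 3-byte form → E3 93 A0.
U+4C387: 4-byte form → F1 8C 8E 87.
U+13225: 4-byte form → F0 93 88 A5.
U+C83B: 3-byte form → EC A0 BB.
U+090C: 3-byte form → E0 A4 8C.
Concatenated (23 bytes): D8 A1 F0 92 88 AA E3 93 A0 F1 8C 8E 87 F0 93 88 A5 EC A0 BB E0 A4 8C.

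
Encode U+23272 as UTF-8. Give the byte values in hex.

F0 A3 89 B2

U+23272 = 0x23272 = 143986 decimal. In range U+10000–U+10FFFF → 4-byte form: 11110xxx 10xxxxxx 10xxxxxx 10xxxxxx.
Binary (21 bits): 000100011001001110010.
Split 3+6+6+6: 000 | 100011 | 001001 | 110010.
Byte 1: 11110000 = 0xF0.
Byte 2: 10100011 = 0xA3.
Byte 3: 10001001 = 0x89.
Byte 4: 10110010 = 0xB2.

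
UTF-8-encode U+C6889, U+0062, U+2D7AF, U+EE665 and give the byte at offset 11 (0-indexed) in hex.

U+C6889 → 4-byte form F3 86 A2 89 at offsets 0–3.
U+0062 → 1-byte form 62 at offsets 4–4.
U+2D7AF → 4-byte form F0 AD 9E AF at offsets 5–8.
U+EE665 → 4-byte form F3 AE 99 A5 at offsets 9–12.
Offset 11 falls in char 4's range; it's byte 3 of F3 AE 99 A5 = 0x99.

0x99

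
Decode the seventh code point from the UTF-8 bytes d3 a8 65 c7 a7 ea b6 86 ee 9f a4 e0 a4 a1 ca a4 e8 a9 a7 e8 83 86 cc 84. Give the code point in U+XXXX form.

Offset 0: leading byte 0xD3 = 11010011 → 2-byte char #1 = D3 A8.
Offset 2: leading byte 0x65 = 01100101 → 1-byte char #2 = 65.
Offset 3: leading byte 0xC7 = 11000111 → 2-byte char #3 = C7 A7.
Offset 5: leading byte 0xEA = 11101010 → 3-byte char #4 = EA B6 86.
Offset 8: leading byte 0xEE = 11101110 → 3-byte char #5 = EE 9F A4.
Offset 11: leading byte 0xE0 = 11100000 → 3-byte char #6 = E0 A4 A1.
Offset 14: leading byte 0xCA = 11001010 → 2-byte char #7 = CA A4.
Leading byte 0xCA = 11001010 matches 110xxxxx → 2-byte sequence.
Byte 1: 0xCA = 11001010, payload 01010 (5 bits).
Byte 2: 0xA4 = 10100100 (10xxxxxx ✓), payload 100100.
Concatenate: 01010100100 = 0x2A4 (11 bits → U+02A4).

U+02A4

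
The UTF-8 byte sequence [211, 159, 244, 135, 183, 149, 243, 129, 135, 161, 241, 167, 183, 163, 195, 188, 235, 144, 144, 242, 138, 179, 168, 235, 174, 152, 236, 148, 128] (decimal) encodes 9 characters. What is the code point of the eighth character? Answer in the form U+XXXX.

Offset 0: leading byte 0xD3 = 11010011 → 2-byte char #1 = D3 9F.
Offset 2: leading byte 0xF4 = 11110100 → 4-byte char #2 = F4 87 B7 95.
Offset 6: leading byte 0xF3 = 11110011 → 4-byte char #3 = F3 81 87 A1.
Offset 10: leading byte 0xF1 = 11110001 → 4-byte char #4 = F1 A7 B7 A3.
Offset 14: leading byte 0xC3 = 11000011 → 2-byte char #5 = C3 BC.
Offset 16: leading byte 0xEB = 11101011 → 3-byte char #6 = EB 90 90.
Offset 19: leading byte 0xF2 = 11110010 → 4-byte char #7 = F2 8A B3 A8.
Offset 23: leading byte 0xEB = 11101011 → 3-byte char #8 = EB AE 98.
Leading byte 0xEB = 11101011 matches 1110xxxx → 3-byte sequence.
Byte 1: 0xEB = 11101011, payload 1011 (4 bits).
Byte 2: 0xAE = 10101110 (10xxxxxx ✓), payload 101110.
Byte 3: 0x98 = 10011000 (10xxxxxx ✓), payload 011000.
Concatenate: 1011101110011000 = 0xBB98 (16 bits → U+BB98).

U+BB98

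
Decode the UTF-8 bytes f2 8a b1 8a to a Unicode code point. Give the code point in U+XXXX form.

Leading byte 0xF2 = 11110010 matches 11110xxx → 4-byte sequence.
Byte 1: 0xF2 = 11110010, payload 010 (3 bits).
Byte 2: 0x8A = 10001010 (10xxxxxx ✓), payload 001010.
Byte 3: 0xB1 = 10110001 (10xxxxxx ✓), payload 110001.
Byte 4: 0x8A = 10001010 (10xxxxxx ✓), payload 001010.
Concatenate: 010001010110001001010 = 0x8AC4A (21 bits → U+8AC4A).

U+8AC4A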